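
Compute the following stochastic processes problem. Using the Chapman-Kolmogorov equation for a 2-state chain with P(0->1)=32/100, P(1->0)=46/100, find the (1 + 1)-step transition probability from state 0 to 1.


P^2 = P^1 * P^1
Computing via matrix multiplication of the transition matrix.
Entry (0,1) of P^2 = 0.3904

0.3904


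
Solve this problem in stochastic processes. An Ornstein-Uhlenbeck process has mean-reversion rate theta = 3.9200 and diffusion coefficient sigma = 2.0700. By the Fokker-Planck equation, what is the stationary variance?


Stationary variance = sigma^2 / (2*theta)
= 2.0700^2 / (2*3.9200)
= 4.2849 / 7.8400
= 0.5465

0.5465


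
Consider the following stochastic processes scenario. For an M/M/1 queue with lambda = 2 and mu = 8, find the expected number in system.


rho = 2/8 = 0.2500
L = rho/(1-rho)
= 0.2500/0.7500
= 0.3333

0.3333


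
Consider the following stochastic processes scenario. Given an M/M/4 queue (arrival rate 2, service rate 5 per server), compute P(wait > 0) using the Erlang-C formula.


a = lambda/mu = 0.4000
rho = a/c = 0.1000
Erlang-C formula applied:
C(c,a) = 7.9444e-04

7.9444e-04


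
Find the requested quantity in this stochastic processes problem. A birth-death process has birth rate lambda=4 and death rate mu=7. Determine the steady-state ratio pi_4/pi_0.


For birth-death process, pi_n/pi_0 = (lambda/mu)^n
= (4/7)^4
= 0.1066

0.1066


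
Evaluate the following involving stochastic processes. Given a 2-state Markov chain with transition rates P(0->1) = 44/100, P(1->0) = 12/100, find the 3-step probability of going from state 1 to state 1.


Computing P^3 by matrix multiplication.
P = [[0.5600, 0.4400], [0.1200, 0.8800]]
After raising P to the power 3:
P^3(1,1) = 0.8040

0.8040


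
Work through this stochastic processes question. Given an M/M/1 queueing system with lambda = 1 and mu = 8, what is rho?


rho = lambda/mu
= 1/8
= 0.1250

0.1250


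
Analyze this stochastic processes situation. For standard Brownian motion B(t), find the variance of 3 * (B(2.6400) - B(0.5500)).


Var(alpha*(B(t)-B(s))) = alpha^2 * (t-s)
= 3^2 * (2.6400 - 0.5500)
= 9 * 2.0900
= 18.8100

18.8100


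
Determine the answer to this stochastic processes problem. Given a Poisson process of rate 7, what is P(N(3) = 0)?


P(N(t)=k) = (lambda*t)^k * exp(-lambda*t) / k!
lambda*t = 21
= 21^0 * exp(-21) / 0!
= 1 * 7.5826e-10 / 1
= 7.5826e-10

7.5826e-10


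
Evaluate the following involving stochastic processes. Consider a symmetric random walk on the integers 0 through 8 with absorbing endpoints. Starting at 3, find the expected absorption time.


For symmetric RW on 0,...,N with absorbing barriers, E(i) = i*(N-i)
E(3) = 3 * 5 = 15

15


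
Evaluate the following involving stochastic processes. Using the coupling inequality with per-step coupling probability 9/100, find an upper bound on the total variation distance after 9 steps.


TV distance bound <= (1-delta)^n
= (1 - 0.0900)^9
= 0.9100^9
= 0.4279

0.4279


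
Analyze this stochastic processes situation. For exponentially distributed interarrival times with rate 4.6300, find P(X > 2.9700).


P(X > t) = exp(-lambda * t)
= exp(-4.6300 * 2.9700)
= exp(-13.7511) = 1.0665e-06

1.0665e-06


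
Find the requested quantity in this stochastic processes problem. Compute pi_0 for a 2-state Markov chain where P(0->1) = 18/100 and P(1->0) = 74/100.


Stationary distribution: pi_0 = p10/(p01+p10), pi_1 = p01/(p01+p10)
p01 = 0.1800, p10 = 0.7400
pi_0 = 0.8043

0.8043


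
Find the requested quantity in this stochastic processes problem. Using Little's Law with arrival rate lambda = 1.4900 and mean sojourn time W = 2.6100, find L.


Little's Law: L = lambda * W
= 1.4900 * 2.6100
= 3.8889

3.8889


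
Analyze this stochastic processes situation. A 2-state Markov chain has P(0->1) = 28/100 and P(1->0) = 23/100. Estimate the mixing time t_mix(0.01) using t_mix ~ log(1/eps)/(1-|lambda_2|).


lambda_2 = |1 - p01 - p10| = |1 - 0.2800 - 0.2300| = 0.4900
t_mix ~ log(1/eps)/(1 - |lambda_2|)
= log(100)/(1 - 0.4900) = 4.6052/0.5100
= 9.0297

9.0297


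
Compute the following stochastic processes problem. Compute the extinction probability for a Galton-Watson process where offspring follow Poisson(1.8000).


Since mu = 1.8000 > 1, extinction prob q < 1.
Solve s = exp(mu*(s-1)) iteratively.
q = 0.2676

0.2676


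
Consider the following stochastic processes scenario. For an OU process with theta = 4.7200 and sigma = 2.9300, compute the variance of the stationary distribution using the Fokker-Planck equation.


Stationary variance = sigma^2 / (2*theta)
= 2.9300^2 / (2*4.7200)
= 8.5849 / 9.4400
= 0.9094

0.9094


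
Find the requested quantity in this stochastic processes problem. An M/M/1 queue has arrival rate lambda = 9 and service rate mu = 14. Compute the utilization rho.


rho = lambda/mu
= 9/14
= 0.6429

0.6429


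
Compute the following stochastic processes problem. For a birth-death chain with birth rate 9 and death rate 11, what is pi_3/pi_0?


For birth-death process, pi_n/pi_0 = (lambda/mu)^n
= (9/11)^3
= 0.5477

0.5477


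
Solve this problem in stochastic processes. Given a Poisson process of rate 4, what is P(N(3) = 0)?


P(N(t)=k) = (lambda*t)^k * exp(-lambda*t) / k!
lambda*t = 12
= 12^0 * exp(-12) / 0!
= 1 * 6.1442e-06 / 1
= 6.1442e-06

6.1442e-06


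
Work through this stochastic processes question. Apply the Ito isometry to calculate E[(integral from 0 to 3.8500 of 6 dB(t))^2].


By Ito isometry: E[(int f dB)^2] = int f^2 dt
= 6^2 * 3.8500
= 36 * 3.8500 = 138.6000

138.6000


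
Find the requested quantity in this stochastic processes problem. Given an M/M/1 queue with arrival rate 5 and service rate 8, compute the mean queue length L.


rho = 5/8 = 0.6250
L = rho/(1-rho)
= 0.6250/0.3750
= 1.6667

1.6667


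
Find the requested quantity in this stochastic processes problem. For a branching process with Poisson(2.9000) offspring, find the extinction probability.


Since mu = 2.9000 > 1, extinction prob q < 1.
Solve s = exp(mu*(s-1)) iteratively.
q = 0.0668

0.0668


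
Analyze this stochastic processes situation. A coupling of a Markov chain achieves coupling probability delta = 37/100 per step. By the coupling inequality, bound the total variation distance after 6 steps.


TV distance bound <= (1-delta)^n
= (1 - 0.3700)^6
= 0.6300^6
= 0.0625

0.0625


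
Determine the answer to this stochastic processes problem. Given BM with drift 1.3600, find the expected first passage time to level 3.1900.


Expected first passage time = a/mu
= 3.1900/1.3600
= 2.3456

2.3456


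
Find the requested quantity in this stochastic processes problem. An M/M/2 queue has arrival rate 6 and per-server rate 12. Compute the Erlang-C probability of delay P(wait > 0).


a = lambda/mu = 0.5000
rho = a/c = 0.2500
Erlang-C formula applied:
C(c,a) = 0.1000

0.1000


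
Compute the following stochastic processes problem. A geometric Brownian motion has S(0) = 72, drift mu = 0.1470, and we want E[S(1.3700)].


E[S(t)] = S(0) * exp(mu * t)
= 72 * exp(0.1470 * 1.3700)
= 72 * 1.2231
= 88.0633

88.0633


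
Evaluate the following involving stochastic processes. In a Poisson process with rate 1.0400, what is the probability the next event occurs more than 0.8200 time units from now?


P(X > t) = exp(-lambda * t)
= exp(-1.0400 * 0.8200)
= exp(-0.8528) = 0.4262

0.4262


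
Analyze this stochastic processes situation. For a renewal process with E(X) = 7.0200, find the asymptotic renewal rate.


Long-run renewal rate = 1/E(X)
= 1/7.0200
= 0.1425

0.1425


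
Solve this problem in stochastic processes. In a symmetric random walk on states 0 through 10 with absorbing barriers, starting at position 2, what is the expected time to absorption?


For symmetric RW on 0,...,N with absorbing barriers, E(i) = i*(N-i)
E(2) = 2 * 8 = 16

16


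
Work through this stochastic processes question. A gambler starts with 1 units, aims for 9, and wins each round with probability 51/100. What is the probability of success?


Gambler's ruin formula:
r = q/p = 0.4900/0.5100 = 0.9608
P(win) = (1 - r^i)/(1 - r^N)
= (1 - 0.9608^1)/(1 - 0.9608^9)
= 0.1297

0.1297


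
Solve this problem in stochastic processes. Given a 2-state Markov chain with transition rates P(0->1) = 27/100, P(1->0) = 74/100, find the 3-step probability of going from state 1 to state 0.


Computing P^3 by matrix multiplication.
P = [[0.7300, 0.2700], [0.7400, 0.2600]]
After raising P to the power 3:
P^3(1,0) = 0.7327

0.7327


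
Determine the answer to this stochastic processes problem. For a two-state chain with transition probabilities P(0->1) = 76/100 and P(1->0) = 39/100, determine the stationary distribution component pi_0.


Stationary distribution: pi_0 = p10/(p01+p10), pi_1 = p01/(p01+p10)
p01 = 0.7600, p10 = 0.3900
pi_0 = 0.3391

0.3391


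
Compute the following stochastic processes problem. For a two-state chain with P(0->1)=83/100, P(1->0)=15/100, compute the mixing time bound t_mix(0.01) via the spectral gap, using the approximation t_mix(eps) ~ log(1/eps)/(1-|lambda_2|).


lambda_2 = |1 - p01 - p10| = |1 - 0.8300 - 0.1500| = 0.0200
t_mix ~ log(1/eps)/(1 - |lambda_2|)
= log(100)/(1 - 0.0200) = 4.6052/0.9800
= 4.6992

4.6992


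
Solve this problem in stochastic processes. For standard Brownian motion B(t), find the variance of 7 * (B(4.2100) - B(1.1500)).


Var(alpha*(B(t)-B(s))) = alpha^2 * (t-s)
= 7^2 * (4.2100 - 1.1500)
= 49 * 3.0600
= 149.9400

149.9400


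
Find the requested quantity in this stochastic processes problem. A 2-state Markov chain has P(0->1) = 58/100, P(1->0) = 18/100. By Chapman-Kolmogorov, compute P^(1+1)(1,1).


P^2 = P^1 * P^1
Computing via matrix multiplication of the transition matrix.
Entry (1,1) of P^2 = 0.7768

0.7768


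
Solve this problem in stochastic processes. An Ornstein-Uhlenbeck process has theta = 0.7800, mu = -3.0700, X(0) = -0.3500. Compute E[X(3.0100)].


E[X(t)] = mu + (X(0) - mu)*exp(-theta*t)
= -3.0700 + (-0.3500 - -3.0700)*exp(-0.7800*3.0100)
= -3.0700 + 2.7200 * 0.0956
= -2.8100

-2.8100


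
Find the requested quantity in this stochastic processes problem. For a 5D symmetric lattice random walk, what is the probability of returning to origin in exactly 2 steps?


P(return in 2 steps) = P(reverse first step) = 1/(2d)
= 1/10
= 0.1000

0.1000


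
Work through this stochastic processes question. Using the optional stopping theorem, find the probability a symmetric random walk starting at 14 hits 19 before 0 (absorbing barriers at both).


By optional stopping theorem: E(M at tau) = M(0) = 14
P(hit 19)*19 + P(hit 0)*0 = 14
P(hit 19) = (14 - 0)/(19 - 0) = 14/19 = 0.7368

0.7368


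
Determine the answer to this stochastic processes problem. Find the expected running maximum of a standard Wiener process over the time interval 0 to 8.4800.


E(max B(s)) = sqrt(2t/pi)
= sqrt(2*8.4800/pi)
= sqrt(5.3985)
= 2.3235

2.3235


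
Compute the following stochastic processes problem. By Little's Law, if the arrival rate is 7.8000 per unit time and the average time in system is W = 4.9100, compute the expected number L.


Little's Law: L = lambda * W
= 7.8000 * 4.9100
= 38.2980

38.2980


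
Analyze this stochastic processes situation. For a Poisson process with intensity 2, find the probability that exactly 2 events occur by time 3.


P(N(t)=k) = (lambda*t)^k * exp(-lambda*t) / k!
lambda*t = 6
= 6^2 * exp(-6) / 2!
= 36 * 0.0025 / 2
= 0.0446

0.0446


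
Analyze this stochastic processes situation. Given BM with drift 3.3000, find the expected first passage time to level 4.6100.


Expected first passage time = a/mu
= 4.6100/3.3000
= 1.3970

1.3970


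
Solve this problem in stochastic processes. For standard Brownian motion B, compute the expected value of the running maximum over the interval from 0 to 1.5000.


E(max B(s)) = sqrt(2t/pi)
= sqrt(2*1.5000/pi)
= sqrt(0.9549)
= 0.9772

0.9772


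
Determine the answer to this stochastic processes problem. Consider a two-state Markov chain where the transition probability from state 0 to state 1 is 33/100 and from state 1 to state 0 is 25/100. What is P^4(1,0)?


Computing P^4 by matrix multiplication.
P = [[0.6700, 0.3300], [0.2500, 0.7500]]
After raising P to the power 4:
P^4(1,0) = 0.4176

0.4176


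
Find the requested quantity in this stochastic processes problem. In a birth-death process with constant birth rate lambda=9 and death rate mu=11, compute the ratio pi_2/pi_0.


For birth-death process, pi_n/pi_0 = (lambda/mu)^n
= (9/11)^2
= 0.6694

0.6694


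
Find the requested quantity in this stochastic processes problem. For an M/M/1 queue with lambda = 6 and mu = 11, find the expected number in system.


rho = 6/11 = 0.5455
L = rho/(1-rho)
= 0.5455/0.4545
= 1.2000

1.2000


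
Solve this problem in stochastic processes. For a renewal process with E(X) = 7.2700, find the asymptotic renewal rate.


Long-run renewal rate = 1/E(X)
= 1/7.2700
= 0.1376

0.1376


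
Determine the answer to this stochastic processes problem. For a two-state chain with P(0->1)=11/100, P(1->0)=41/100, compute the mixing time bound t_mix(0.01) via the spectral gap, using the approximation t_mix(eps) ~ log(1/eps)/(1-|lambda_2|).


lambda_2 = |1 - p01 - p10| = |1 - 0.1100 - 0.4100| = 0.4800
t_mix ~ log(1/eps)/(1 - |lambda_2|)
= log(100)/(1 - 0.4800) = 4.6052/0.5200
= 8.8561

8.8561


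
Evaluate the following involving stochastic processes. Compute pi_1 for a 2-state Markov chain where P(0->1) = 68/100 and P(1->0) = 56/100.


Stationary distribution: pi_0 = p10/(p01+p10), pi_1 = p01/(p01+p10)
p01 = 0.6800, p10 = 0.5600
pi_1 = 0.5484

0.5484


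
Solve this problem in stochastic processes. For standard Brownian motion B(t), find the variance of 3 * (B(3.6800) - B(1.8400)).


Var(alpha*(B(t)-B(s))) = alpha^2 * (t-s)
= 3^2 * (3.6800 - 1.8400)
= 9 * 1.8400
= 16.5600

16.5600


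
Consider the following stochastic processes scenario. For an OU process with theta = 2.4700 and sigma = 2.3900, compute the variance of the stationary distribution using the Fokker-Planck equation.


Stationary variance = sigma^2 / (2*theta)
= 2.3900^2 / (2*2.4700)
= 5.7121 / 4.9400
= 1.1563

1.1563


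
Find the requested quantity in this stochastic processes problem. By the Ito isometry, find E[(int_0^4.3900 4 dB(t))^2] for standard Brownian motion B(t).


By Ito isometry: E[(int f dB)^2] = int f^2 dt
= 4^2 * 4.3900
= 16 * 4.3900 = 70.2400

70.2400


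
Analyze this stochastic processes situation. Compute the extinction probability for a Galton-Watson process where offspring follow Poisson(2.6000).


Since mu = 2.6000 > 1, extinction prob q < 1.
Solve s = exp(mu*(s-1)) iteratively.
q = 0.0951

0.0951


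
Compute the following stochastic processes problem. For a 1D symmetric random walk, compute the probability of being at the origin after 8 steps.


P(S(8) = 0) = C(8,4) / 4^4
= 70 / 256
= 0.2734

0.2734


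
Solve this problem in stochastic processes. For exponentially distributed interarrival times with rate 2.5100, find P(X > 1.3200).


P(X > t) = exp(-lambda * t)
= exp(-2.5100 * 1.3200)
= exp(-3.3132) = 0.0364

0.0364


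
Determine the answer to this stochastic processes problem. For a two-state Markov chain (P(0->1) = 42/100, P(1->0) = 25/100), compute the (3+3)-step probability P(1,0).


P^6 = P^3 * P^3
Computing via matrix multiplication of the transition matrix.
Entry (1,0) of P^6 = 0.3727

0.3727


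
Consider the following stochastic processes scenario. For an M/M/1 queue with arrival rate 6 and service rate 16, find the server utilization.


rho = lambda/mu
= 6/16
= 0.3750

0.3750


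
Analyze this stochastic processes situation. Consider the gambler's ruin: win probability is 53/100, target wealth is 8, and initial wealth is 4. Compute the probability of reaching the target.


Gambler's ruin formula:
r = q/p = 0.4700/0.5300 = 0.8868
P(win) = (1 - r^i)/(1 - r^N)
= (1 - 0.8868^4)/(1 - 0.8868^8)
= 0.6179

0.6179


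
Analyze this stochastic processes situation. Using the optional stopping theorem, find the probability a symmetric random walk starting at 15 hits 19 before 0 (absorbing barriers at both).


By optional stopping theorem: E(M at tau) = M(0) = 15
P(hit 19)*19 + P(hit 0)*0 = 15
P(hit 19) = (15 - 0)/(19 - 0) = 15/19 = 0.7895

0.7895


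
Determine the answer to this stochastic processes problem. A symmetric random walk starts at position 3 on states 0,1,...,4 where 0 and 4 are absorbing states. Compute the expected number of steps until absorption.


For symmetric RW on 0,...,N with absorbing barriers, E(i) = i*(N-i)
E(3) = 3 * 1 = 3

3


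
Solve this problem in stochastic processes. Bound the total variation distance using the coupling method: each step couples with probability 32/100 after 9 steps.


TV distance bound <= (1-delta)^n
= (1 - 0.3200)^9
= 0.6800^9
= 0.0311

0.0311


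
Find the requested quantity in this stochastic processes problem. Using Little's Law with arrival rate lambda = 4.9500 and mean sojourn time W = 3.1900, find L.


Little's Law: L = lambda * W
= 4.9500 * 3.1900
= 15.7905

15.7905


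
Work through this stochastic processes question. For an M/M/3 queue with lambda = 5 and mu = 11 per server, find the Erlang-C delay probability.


a = lambda/mu = 0.4545
rho = a/c = 0.1515
Erlang-C formula applied:
C(c,a) = 0.0117

0.0117


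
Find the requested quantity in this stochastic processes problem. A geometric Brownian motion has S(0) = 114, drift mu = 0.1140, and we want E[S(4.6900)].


E[S(t)] = S(0) * exp(mu * t)
= 114 * exp(0.1140 * 4.6900)
= 114 * 1.7069
= 194.5829

194.5829


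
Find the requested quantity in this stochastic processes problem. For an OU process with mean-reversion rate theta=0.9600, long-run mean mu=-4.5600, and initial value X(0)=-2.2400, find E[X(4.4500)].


E[X(t)] = mu + (X(0) - mu)*exp(-theta*t)
= -4.5600 + (-2.2400 - -4.5600)*exp(-0.9600*4.4500)
= -4.5600 + 2.3200 * 0.0140
= -4.5276

-4.5276


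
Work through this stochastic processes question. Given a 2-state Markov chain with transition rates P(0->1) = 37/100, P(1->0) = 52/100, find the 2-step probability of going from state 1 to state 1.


Computing P^2 by matrix multiplication.
P = [[0.6300, 0.3700], [0.5200, 0.4800]]
After raising P to the power 2:
P^2(1,1) = 0.4228

0.4228


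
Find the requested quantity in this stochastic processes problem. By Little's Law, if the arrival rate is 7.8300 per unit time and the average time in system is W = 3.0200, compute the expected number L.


Little's Law: L = lambda * W
= 7.8300 * 3.0200
= 23.6466

23.6466


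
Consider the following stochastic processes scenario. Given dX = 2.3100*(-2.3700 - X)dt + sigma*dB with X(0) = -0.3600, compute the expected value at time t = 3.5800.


E[X(t)] = mu + (X(0) - mu)*exp(-theta*t)
= -2.3700 + (-0.3600 - -2.3700)*exp(-2.3100*3.5800)
= -2.3700 + 2.0100 * 2.5614e-04
= -2.3695

-2.3695


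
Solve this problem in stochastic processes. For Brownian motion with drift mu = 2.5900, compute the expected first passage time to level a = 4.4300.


Expected first passage time = a/mu
= 4.4300/2.5900
= 1.7104

1.7104


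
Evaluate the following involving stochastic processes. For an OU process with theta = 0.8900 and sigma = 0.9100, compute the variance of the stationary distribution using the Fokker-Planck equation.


Stationary variance = sigma^2 / (2*theta)
= 0.9100^2 / (2*0.8900)
= 0.8281 / 1.7800
= 0.4652

0.4652


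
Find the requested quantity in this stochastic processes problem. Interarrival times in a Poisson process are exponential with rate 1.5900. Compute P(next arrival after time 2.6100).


P(X > t) = exp(-lambda * t)
= exp(-1.5900 * 2.6100)
= exp(-4.1499) = 0.0158

0.0158


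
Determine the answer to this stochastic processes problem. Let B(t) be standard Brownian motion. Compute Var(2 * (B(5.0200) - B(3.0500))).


Var(alpha*(B(t)-B(s))) = alpha^2 * (t-s)
= 2^2 * (5.0200 - 3.0500)
= 4 * 1.9700
= 7.8800

7.8800


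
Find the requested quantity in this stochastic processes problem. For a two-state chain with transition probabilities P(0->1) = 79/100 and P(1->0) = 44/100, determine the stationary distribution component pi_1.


Stationary distribution: pi_0 = p10/(p01+p10), pi_1 = p01/(p01+p10)
p01 = 0.7900, p10 = 0.4400
pi_1 = 0.6423

0.6423


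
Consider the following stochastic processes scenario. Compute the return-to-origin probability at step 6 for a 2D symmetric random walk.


P = C(6,3)^2 / 4^6
= 20^2 / 4096
= 400 / 4096
= 0.0977

0.0977


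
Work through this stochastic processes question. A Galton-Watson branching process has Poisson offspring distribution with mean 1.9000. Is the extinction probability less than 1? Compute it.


Since mu = 1.9000 > 1, extinction prob q < 1.
Solve s = exp(mu*(s-1)) iteratively.
q = 0.2328

0.2328


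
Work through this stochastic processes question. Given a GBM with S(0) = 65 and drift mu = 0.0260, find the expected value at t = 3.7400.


E[S(t)] = S(0) * exp(mu * t)
= 65 * exp(0.0260 * 3.7400)
= 65 * 1.1021
= 71.6381

71.6381


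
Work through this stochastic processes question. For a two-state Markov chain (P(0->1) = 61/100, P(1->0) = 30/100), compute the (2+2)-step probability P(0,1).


P^4 = P^2 * P^2
Computing via matrix multiplication of the transition matrix.
Entry (0,1) of P^4 = 0.6703

0.6703


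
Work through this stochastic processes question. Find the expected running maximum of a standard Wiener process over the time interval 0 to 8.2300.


E(max B(s)) = sqrt(2t/pi)
= sqrt(2*8.2300/pi)
= sqrt(5.2394)
= 2.2890

2.2890


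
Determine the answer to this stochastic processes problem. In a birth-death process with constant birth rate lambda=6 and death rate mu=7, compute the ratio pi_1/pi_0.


For birth-death process, pi_n/pi_0 = (lambda/mu)^n
= (6/7)^1
= 0.8571

0.8571


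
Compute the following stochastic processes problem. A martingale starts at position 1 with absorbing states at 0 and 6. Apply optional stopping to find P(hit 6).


By optional stopping theorem: E(M at tau) = M(0) = 1
P(hit 6)*6 + P(hit 0)*0 = 1
P(hit 6) = (1 - 0)/(6 - 0) = 1/6 = 0.1667

0.1667


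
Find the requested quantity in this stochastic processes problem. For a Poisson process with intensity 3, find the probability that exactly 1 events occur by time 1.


P(N(t)=k) = (lambda*t)^k * exp(-lambda*t) / k!
lambda*t = 3
= 3^1 * exp(-3) / 1!
= 3 * 0.0498 / 1
= 0.1494

0.1494


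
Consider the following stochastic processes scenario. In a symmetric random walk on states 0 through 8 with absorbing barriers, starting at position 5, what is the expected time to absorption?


For symmetric RW on 0,...,N with absorbing barriers, E(i) = i*(N-i)
E(5) = 5 * 3 = 15

15


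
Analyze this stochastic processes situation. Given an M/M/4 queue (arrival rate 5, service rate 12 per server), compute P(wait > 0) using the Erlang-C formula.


a = lambda/mu = 0.4167
rho = a/c = 0.1042
Erlang-C formula applied:
C(c,a) = 9.2417e-04

9.2417e-04


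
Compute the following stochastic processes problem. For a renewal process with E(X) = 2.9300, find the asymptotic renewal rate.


Long-run renewal rate = 1/E(X)
= 1/2.9300
= 0.3413

0.3413


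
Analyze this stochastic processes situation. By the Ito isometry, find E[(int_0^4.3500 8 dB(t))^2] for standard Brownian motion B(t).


By Ito isometry: E[(int f dB)^2] = int f^2 dt
= 8^2 * 4.3500
= 64 * 4.3500 = 278.4000

278.4000


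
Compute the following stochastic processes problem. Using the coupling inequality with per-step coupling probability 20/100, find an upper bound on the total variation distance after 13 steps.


TV distance bound <= (1-delta)^n
= (1 - 0.2000)^13
= 0.8000^13
= 0.0550

0.0550


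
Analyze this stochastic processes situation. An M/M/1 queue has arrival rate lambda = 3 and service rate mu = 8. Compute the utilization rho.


rho = lambda/mu
= 3/8
= 0.3750

0.3750


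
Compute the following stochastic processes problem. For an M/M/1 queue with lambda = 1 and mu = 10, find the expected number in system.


rho = 1/10 = 0.1000
L = rho/(1-rho)
= 0.1000/0.9000
= 0.1111

0.1111


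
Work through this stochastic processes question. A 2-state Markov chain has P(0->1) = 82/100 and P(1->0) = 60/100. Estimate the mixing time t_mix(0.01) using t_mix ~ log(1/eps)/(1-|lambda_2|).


lambda_2 = |1 - p01 - p10| = |1 - 0.8200 - 0.6000| = 0.4200
t_mix ~ log(1/eps)/(1 - |lambda_2|)
= log(100)/(1 - 0.4200) = 4.6052/0.5800
= 7.9399

7.9399


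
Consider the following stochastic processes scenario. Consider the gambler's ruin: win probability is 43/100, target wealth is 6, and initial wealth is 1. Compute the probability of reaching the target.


Gambler's ruin formula:
r = q/p = 0.5700/0.4300 = 1.3256
P(win) = (1 - r^i)/(1 - r^N)
= (1 - 1.3256^1)/(1 - 1.3256^6)
= 0.0736

0.0736


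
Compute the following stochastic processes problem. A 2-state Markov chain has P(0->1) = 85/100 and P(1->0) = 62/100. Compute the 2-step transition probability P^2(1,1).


Computing P^2 by matrix multiplication.
P = [[0.1500, 0.8500], [0.6200, 0.3800]]
After raising P to the power 2:
P^2(1,1) = 0.6714

0.6714


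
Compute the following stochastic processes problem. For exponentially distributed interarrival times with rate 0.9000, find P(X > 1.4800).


P(X > t) = exp(-lambda * t)
= exp(-0.9000 * 1.4800)
= exp(-1.3320) = 0.2639

0.2639


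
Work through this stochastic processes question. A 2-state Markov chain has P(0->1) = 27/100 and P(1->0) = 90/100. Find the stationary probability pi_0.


Stationary distribution: pi_0 = p10/(p01+p10), pi_1 = p01/(p01+p10)
p01 = 0.2700, p10 = 0.9000
pi_0 = 0.7692

0.7692


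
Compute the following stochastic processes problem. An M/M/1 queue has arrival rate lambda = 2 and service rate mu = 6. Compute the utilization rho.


rho = lambda/mu
= 2/6
= 0.3333

0.3333


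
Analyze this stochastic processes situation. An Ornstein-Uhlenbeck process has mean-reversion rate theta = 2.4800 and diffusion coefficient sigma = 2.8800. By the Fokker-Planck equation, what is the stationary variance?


Stationary variance = sigma^2 / (2*theta)
= 2.8800^2 / (2*2.4800)
= 8.2944 / 4.9600
= 1.6723

1.6723


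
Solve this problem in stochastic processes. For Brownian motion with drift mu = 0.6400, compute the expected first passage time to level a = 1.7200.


Expected first passage time = a/mu
= 1.7200/0.6400
= 2.6875

2.6875


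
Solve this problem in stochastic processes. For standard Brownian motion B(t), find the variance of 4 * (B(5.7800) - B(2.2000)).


Var(alpha*(B(t)-B(s))) = alpha^2 * (t-s)
= 4^2 * (5.7800 - 2.2000)
= 16 * 3.5800
= 57.2800

57.2800


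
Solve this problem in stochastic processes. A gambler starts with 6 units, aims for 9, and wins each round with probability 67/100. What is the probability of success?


Gambler's ruin formula:
r = q/p = 0.3300/0.6700 = 0.4925
P(win) = (1 - r^i)/(1 - r^N)
= (1 - 0.4925^6)/(1 - 0.4925^9)
= 0.9874

0.9874


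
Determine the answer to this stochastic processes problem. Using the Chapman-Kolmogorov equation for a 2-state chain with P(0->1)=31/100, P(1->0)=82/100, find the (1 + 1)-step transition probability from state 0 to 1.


P^2 = P^1 * P^1
Computing via matrix multiplication of the transition matrix.
Entry (0,1) of P^2 = 0.2697

0.2697


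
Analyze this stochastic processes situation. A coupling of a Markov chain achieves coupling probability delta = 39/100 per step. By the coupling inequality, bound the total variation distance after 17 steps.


TV distance bound <= (1-delta)^n
= (1 - 0.3900)^17
= 0.6100^17
= 2.2419e-04

2.2419e-04


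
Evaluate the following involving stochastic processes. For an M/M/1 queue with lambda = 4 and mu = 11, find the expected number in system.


rho = 4/11 = 0.3636
L = rho/(1-rho)
= 0.3636/0.6364
= 0.5714

0.5714


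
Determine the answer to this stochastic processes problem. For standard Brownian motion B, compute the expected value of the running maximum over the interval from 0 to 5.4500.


E(max B(s)) = sqrt(2t/pi)
= sqrt(2*5.4500/pi)
= sqrt(3.4696)
= 1.8627

1.8627


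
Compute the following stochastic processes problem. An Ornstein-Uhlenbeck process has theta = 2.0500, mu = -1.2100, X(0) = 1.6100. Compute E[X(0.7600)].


E[X(t)] = mu + (X(0) - mu)*exp(-theta*t)
= -1.2100 + (1.6100 - -1.2100)*exp(-2.0500*0.7600)
= -1.2100 + 2.8200 * 0.2106
= -0.6162

-0.6162


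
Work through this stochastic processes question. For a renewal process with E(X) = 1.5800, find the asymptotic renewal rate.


Long-run renewal rate = 1/E(X)
= 1/1.5800
= 0.6329

0.6329


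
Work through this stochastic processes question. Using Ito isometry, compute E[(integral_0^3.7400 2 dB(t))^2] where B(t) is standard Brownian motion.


By Ito isometry: E[(int f dB)^2] = int f^2 dt
= 2^2 * 3.7400
= 4 * 3.7400 = 14.9600

14.9600


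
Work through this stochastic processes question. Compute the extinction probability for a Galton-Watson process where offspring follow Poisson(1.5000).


Since mu = 1.5000 > 1, extinction prob q < 1.
Solve s = exp(mu*(s-1)) iteratively.
q = 0.4172

0.4172


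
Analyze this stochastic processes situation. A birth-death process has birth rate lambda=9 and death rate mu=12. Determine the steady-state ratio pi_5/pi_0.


For birth-death process, pi_n/pi_0 = (lambda/mu)^n
= (9/12)^5
= 0.2373

0.2373


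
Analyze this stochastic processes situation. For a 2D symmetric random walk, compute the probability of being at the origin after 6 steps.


P = C(6,3)^2 / 4^6
= 20^2 / 4096
= 400 / 4096
= 0.0977

0.0977


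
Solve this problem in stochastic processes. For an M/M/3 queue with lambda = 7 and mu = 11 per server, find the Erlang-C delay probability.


a = lambda/mu = 0.6364
rho = a/c = 0.2121
Erlang-C formula applied:
C(c,a) = 0.0288

0.0288


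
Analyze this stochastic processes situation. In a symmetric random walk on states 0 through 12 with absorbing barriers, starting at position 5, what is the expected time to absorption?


For symmetric RW on 0,...,N with absorbing barriers, E(i) = i*(N-i)
E(5) = 5 * 7 = 35

35


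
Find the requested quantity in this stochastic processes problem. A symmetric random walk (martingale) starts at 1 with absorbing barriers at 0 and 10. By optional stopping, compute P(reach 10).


By optional stopping theorem: E(M at tau) = M(0) = 1
P(hit 10)*10 + P(hit 0)*0 = 1
P(hit 10) = (1 - 0)/(10 - 0) = 1/10 = 0.1000

0.1000


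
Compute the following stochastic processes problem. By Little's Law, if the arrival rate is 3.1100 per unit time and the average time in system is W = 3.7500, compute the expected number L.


Little's Law: L = lambda * W
= 3.1100 * 3.7500
= 11.6625

11.6625


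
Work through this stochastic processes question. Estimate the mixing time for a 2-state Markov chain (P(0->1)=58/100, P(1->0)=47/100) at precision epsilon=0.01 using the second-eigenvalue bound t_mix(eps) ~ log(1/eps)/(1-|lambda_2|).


lambda_2 = |1 - p01 - p10| = |1 - 0.5800 - 0.4700| = 0.0500
t_mix ~ log(1/eps)/(1 - |lambda_2|)
= log(100)/(1 - 0.0500) = 4.6052/0.9500
= 4.8475

4.8475


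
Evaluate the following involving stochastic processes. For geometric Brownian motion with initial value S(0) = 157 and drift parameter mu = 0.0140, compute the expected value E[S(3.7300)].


E[S(t)] = S(0) * exp(mu * t)
= 157 * exp(0.0140 * 3.7300)
= 157 * 1.0536
= 165.4164

165.4164


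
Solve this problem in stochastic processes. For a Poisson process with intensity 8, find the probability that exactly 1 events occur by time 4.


P(N(t)=k) = (lambda*t)^k * exp(-lambda*t) / k!
lambda*t = 32
= 32^1 * exp(-32) / 1!
= 32 * 1.2664e-14 / 1
= 4.0525e-13

4.0525e-13


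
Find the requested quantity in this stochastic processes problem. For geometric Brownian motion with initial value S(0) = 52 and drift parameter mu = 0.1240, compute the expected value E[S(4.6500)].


E[S(t)] = S(0) * exp(mu * t)
= 52 * exp(0.1240 * 4.6500)
= 52 * 1.7800
= 92.5588

92.5588


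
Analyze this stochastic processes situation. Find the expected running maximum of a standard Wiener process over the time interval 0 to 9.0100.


E(max B(s)) = sqrt(2t/pi)
= sqrt(2*9.0100/pi)
= sqrt(5.7359)
= 2.3950

2.3950


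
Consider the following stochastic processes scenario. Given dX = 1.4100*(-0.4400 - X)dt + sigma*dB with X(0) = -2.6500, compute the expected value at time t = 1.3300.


E[X(t)] = mu + (X(0) - mu)*exp(-theta*t)
= -0.4400 + (-2.6500 - -0.4400)*exp(-1.4100*1.3300)
= -0.4400 + -2.2100 * 0.1533
= -0.7788

-0.7788


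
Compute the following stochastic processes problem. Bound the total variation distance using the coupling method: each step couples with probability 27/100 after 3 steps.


TV distance bound <= (1-delta)^n
= (1 - 0.2700)^3
= 0.7300^3
= 0.3890

0.3890


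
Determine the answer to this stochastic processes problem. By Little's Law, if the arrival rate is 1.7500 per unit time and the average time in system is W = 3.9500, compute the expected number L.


Little's Law: L = lambda * W
= 1.7500 * 3.9500
= 6.9125

6.9125


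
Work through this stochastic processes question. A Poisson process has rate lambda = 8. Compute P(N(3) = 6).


P(N(t)=k) = (lambda*t)^k * exp(-lambda*t) / k!
lambda*t = 24
= 24^6 * exp(-24) / 6!
= 191102976 * 3.7751e-11 / 720
= 1.0020e-05

1.0020e-05


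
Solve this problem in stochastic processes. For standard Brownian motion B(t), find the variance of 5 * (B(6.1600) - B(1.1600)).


Var(alpha*(B(t)-B(s))) = alpha^2 * (t-s)
= 5^2 * (6.1600 - 1.1600)
= 25 * 5.0000
= 125.0000

125.0000


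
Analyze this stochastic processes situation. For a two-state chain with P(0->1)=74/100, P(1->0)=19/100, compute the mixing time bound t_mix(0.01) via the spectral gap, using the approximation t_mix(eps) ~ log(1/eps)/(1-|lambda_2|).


lambda_2 = |1 - p01 - p10| = |1 - 0.7400 - 0.1900| = 0.0700
t_mix ~ log(1/eps)/(1 - |lambda_2|)
= log(100)/(1 - 0.0700) = 4.6052/0.9300
= 4.9518

4.9518


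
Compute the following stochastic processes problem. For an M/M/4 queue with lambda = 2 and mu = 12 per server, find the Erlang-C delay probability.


a = lambda/mu = 0.1667
rho = a/c = 0.0417
Erlang-C formula applied:
C(c,a) = 2.8398e-05

2.8398e-05


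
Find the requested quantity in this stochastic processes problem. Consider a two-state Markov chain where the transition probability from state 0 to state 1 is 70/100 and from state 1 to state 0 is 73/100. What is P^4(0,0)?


Computing P^4 by matrix multiplication.
P = [[0.3000, 0.7000], [0.7300, 0.2700]]
After raising P to the power 4:
P^4(0,0) = 0.5272

0.5272


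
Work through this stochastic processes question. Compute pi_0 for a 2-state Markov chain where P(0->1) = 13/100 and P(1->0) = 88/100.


Stationary distribution: pi_0 = p10/(p01+p10), pi_1 = p01/(p01+p10)
p01 = 0.1300, p10 = 0.8800
pi_0 = 0.8713

0.8713


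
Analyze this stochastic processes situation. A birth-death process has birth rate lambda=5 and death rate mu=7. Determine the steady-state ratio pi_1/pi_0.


For birth-death process, pi_n/pi_0 = (lambda/mu)^n
= (5/7)^1
= 0.7143

0.7143


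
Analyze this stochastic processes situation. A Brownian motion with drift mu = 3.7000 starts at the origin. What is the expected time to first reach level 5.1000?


Expected first passage time = a/mu
= 5.1000/3.7000
= 1.3784

1.3784


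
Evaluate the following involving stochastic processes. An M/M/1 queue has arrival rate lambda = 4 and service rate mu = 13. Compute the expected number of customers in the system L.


rho = 4/13 = 0.3077
L = rho/(1-rho)
= 0.3077/0.6923
= 0.4444

0.4444


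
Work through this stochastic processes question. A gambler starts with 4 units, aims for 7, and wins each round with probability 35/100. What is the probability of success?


Gambler's ruin formula:
r = q/p = 0.6500/0.3500 = 1.8571
P(win) = (1 - r^i)/(1 - r^N)
= (1 - 1.8571^4)/(1 - 1.8571^7)
= 0.1449

0.1449


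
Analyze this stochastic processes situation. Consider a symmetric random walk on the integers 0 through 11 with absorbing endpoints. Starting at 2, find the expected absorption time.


For symmetric RW on 0,...,N with absorbing barriers, E(i) = i*(N-i)
E(2) = 2 * 9 = 18

18


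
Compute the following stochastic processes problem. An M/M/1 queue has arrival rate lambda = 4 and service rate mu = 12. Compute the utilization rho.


rho = lambda/mu
= 4/12
= 0.3333

0.3333


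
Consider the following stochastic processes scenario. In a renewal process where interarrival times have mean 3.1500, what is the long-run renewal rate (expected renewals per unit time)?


Long-run renewal rate = 1/E(X)
= 1/3.1500
= 0.3175

0.3175


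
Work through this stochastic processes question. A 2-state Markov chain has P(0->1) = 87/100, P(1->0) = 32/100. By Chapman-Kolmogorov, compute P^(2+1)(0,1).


P^3 = P^2 * P^1
Computing via matrix multiplication of the transition matrix.
Entry (0,1) of P^3 = 0.7361

0.7361


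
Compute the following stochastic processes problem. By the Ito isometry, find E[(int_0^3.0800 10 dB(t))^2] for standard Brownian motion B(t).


By Ito isometry: E[(int f dB)^2] = int f^2 dt
= 10^2 * 3.0800
= 100 * 3.0800 = 308.0000

308.0000


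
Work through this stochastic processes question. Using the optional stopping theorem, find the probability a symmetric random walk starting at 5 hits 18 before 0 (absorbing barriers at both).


By optional stopping theorem: E(M at tau) = M(0) = 5
P(hit 18)*18 + P(hit 0)*0 = 5
P(hit 18) = (5 - 0)/(18 - 0) = 5/18 = 0.2778

0.2778


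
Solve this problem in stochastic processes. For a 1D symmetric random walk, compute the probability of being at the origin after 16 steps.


P(S(16) = 0) = C(16,8) / 4^8
= 12870 / 65536
= 0.1964

0.1964


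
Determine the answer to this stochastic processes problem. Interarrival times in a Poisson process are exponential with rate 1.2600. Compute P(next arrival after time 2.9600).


P(X > t) = exp(-lambda * t)
= exp(-1.2600 * 2.9600)
= exp(-3.7296) = 0.0240

0.0240


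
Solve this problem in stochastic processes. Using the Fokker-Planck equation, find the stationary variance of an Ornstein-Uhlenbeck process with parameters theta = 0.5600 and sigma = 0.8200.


Stationary variance = sigma^2 / (2*theta)
= 0.8200^2 / (2*0.5600)
= 0.6724 / 1.1200
= 0.6004

0.6004


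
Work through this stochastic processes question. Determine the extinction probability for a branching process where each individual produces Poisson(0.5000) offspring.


Since mu = 0.5000 <= 1, extinction probability = 1.

1.0000


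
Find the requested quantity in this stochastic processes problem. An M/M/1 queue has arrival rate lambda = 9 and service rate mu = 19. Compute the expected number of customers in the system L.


rho = 9/19 = 0.4737
L = rho/(1-rho)
= 0.4737/0.5263
= 0.9000

0.9000


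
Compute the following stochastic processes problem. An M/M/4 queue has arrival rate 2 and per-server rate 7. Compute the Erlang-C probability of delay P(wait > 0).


a = lambda/mu = 0.2857
rho = a/c = 0.0714
Erlang-C formula applied:
C(c,a) = 2.2471e-04

2.2471e-04


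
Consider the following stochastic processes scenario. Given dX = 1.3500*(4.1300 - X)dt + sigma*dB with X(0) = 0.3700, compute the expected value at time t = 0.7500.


E[X(t)] = mu + (X(0) - mu)*exp(-theta*t)
= 4.1300 + (0.3700 - 4.1300)*exp(-1.3500*0.7500)
= 4.1300 + -3.7600 * 0.3633
= 2.7640

2.7640


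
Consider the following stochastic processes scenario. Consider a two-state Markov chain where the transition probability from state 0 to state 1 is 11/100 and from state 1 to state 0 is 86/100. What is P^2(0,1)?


Computing P^2 by matrix multiplication.
P = [[0.8900, 0.1100], [0.8600, 0.1400]]
After raising P to the power 2:
P^2(0,1) = 0.1133

0.1133
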